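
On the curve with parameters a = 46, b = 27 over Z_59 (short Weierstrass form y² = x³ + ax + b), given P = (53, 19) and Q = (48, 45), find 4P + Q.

First 4P:
Double-and-add on 4 = (100)₂. Start with P = (53, 19) for the leading 1-bit.
double: tangent at (53, 19): λ = (3·53² + 46)/(2·19) ≡ 36/38. 38⁻¹ ≡ 14 (mod 59) since 38·14 = 532 ≡ 1, so λ ≡ 36·14 ≡ 32.
  x = λ² - 53 - 53 = 1024 - 106 ≡ 33; y = λ·(53 - 33) - 19 ≡ 31. → (33, 31)
double: tangent at (33, 31): λ = (3·33² + 46)/(2·31) ≡ 9/3. 3⁻¹ ≡ 20 (mod 59), so λ ≡ 9·20 ≡ 3.
  x = λ² - 33 - 33 = 9 - 66 ≡ 2; y = λ·(33 - 2) - 31 ≡ 3. → (2, 3)
4P = (2, 3).
Finally 4P + Q:
(2, 3) + (48, 45). λ = (45 - 3)/(48 - 2) ≡ 42/46 mod 59. 46⁻¹ ≡ 9 (mod 59) since 46·9 = 414 ≡ 1, so λ ≡ 24.
  x = λ² - 2 - 48 = 576 - 50 ≡ 54; y = λ·(2 - 54) - 3 ≡ 47. → (54, 47)

(54, 47)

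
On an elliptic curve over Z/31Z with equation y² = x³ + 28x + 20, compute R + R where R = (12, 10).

(9, 28)

tangent at (12, 10): λ = (3·12² + 28)/(2·10) ≡ 26/20. 20⁻¹ ≡ 14 (mod 31), so λ ≡ 26·14 ≡ 23.
  x = λ² - 12 - 12 = 529 - 24 ≡ 9; y = λ·(12 - 9) - 10 ≡ 28. → (9, 28)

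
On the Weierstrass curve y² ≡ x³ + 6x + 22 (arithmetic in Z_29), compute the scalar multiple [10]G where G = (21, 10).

Double-and-add on 10 = (1010)₂. Start with G = (21, 10) for the leading 1-bit.
double: tangent at (21, 10): λ = (3·21² + 6)/(2·10) ≡ 24/20. 20⁻¹ ≡ 16 (mod 29), so λ ≡ 24·16 ≡ 7.
  x = λ² - 21 - 21 = 49 - 42 ≡ 7; y = λ·(21 - 7) - 10 ≡ 1. → (7, 1)
double: tangent at (7, 1): λ = (3·7² + 6)/(2·1) ≡ 8/2. 2⁻¹ ≡ 15 (mod 29), so λ ≡ 8·15 ≡ 4.
  x = λ² - 7 - 7 = 16 - 14 ≡ 2; y = λ·(7 - 2) - 1 ≡ 19. → (2, 19)
add G: (2, 19) + (21, 10). λ = (10 - 19)/(21 - 2) ≡ 20/19 mod 29. 19⁻¹ ≡ 26 (mod 29) since 19·26 = 494 ≡ 1, so λ ≡ 27.
  x = λ² - 2 - 21 = 729 - 23 ≡ 10; y = λ·(2 - 10) - 19 ≡ 26. → (10, 26)
double: tangent at (10, 26): λ = (3·10² + 6)/(2·26) ≡ 16/23. 23⁻¹ ≡ 24 (mod 29) since 23·24 = 552 ≡ 1, so λ ≡ 16·24 ≡ 7.
  x = λ² - 10 - 10 = 49 - 20 ≡ 0; y = λ·(10 - 0) - 26 ≡ 15. → (0, 15)

(0, 15)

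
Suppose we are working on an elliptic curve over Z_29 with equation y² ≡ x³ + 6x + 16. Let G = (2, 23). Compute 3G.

Repeated addition: build up to 3G.
2G: tangent at (2, 23): λ = (3·2² + 6)/(2·23) ≡ 18/17. 17⁻¹ ≡ 12 (mod 29), so λ ≡ 18·12 ≡ 13.
  x = λ² - 2 - 2 = 169 - 4 ≡ 20; y = λ·(2 - 20) - 23 ≡ 4. → (20, 4)
3G: (20, 4) + (2, 23). λ = (23 - 4)/(2 - 20) ≡ 19/11 mod 29. 11⁻¹ ≡ 8 (mod 29), so λ ≡ 7.
  x = λ² - 20 - 2 = 49 - 22 ≡ 27; y = λ·(20 - 27) - 4 ≡ 5. → (27, 5)

(27, 5)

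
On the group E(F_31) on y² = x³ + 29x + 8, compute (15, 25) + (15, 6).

The two points share x = 15 and their y-coordinates satisfy 25 + 6 ≡ 0 (mod 31), so they are inverses. Their sum is O.

O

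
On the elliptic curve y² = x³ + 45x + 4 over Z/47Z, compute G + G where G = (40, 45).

(15, 24)

tangent at (40, 45): λ = (3·40² + 45)/(2·45) ≡ 4/43. 43⁻¹ ≡ 35 (mod 47) since 43·35 = 1505 ≡ 1, so λ ≡ 4·35 ≡ 46.
  x = λ² - 40 - 40 = 2116 - 80 ≡ 15; y = λ·(40 - 15) - 45 ≡ 24. → (15, 24)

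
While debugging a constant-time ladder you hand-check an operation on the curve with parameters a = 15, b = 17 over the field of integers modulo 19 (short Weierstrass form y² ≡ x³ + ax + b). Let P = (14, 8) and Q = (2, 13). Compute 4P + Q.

First 4P:
Double-and-add on 4 = (100)₂. Start with P = (14, 8) for the leading 1-bit.
double: tangent at (14, 8): λ = (3·14² + 15)/(2·8) ≡ 14/16. 16⁻¹ ≡ 6 (mod 19) since 16·6 = 96 ≡ 1, so λ ≡ 14·6 ≡ 8.
  x = λ² - 14 - 14 = 64 - 28 ≡ 17; y = λ·(14 - 17) - 8 ≡ 6. → (17, 6)
double: tangent at (17, 6): λ = (3·17² + 15)/(2·6) ≡ 8/12. 12⁻¹ ≡ 8 (mod 19), so λ ≡ 8·8 ≡ 7.
  x = λ² - 17 - 17 = 49 - 34 ≡ 15; y = λ·(17 - 15) - 6 ≡ 8. → (15, 8)
4P = (15, 8).
Finally 4P + Q:
(15, 8) + (2, 13). λ = (13 - 8)/(2 - 15) ≡ 5/6 mod 19. 6⁻¹ ≡ 16 (mod 19) since 6·16 = 96 ≡ 1, so λ ≡ 4.
  x = λ² - 15 - 2 = 16 - 17 ≡ 18; y = λ·(15 - 18) - 8 ≡ 18. → (18, 18)

(18, 18)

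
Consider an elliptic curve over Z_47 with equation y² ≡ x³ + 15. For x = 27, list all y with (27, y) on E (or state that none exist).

x³ + 0x + 15 = 19698 ≡ 5 (mod 47).
5 is a non-residue mod 47; no y exists.

none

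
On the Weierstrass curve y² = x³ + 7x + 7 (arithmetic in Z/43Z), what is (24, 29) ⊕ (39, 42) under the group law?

(24, 29) + (39, 42). λ = (42 - 29)/(39 - 24) ≡ 13/15 mod 43. 15⁻¹ ≡ 23 (mod 43), so λ ≡ 41.
  x = λ² - 24 - 39 = 1681 - 63 ≡ 27; y = λ·(24 - 27) - 29 ≡ 20. → (27, 20)

(27, 20)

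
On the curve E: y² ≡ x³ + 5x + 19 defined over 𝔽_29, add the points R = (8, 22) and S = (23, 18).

(8, 22) + (23, 18). λ = (18 - 22)/(23 - 8) ≡ 25/15 mod 29. 15⁻¹ ≡ 2 (mod 29) since 15·2 = 30 ≡ 1, so λ ≡ 21.
  x = λ² - 8 - 23 = 441 - 31 ≡ 4; y = λ·(8 - 4) - 22 ≡ 4. → (4, 4)

(4, 4)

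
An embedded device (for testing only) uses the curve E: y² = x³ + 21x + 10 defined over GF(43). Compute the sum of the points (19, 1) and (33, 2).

(19, 1) + (33, 2). λ = (2 - 1)/(33 - 19) ≡ 1/14 mod 43. 14⁻¹ ≡ 40 (mod 43), so λ ≡ 40.
  x = λ² - 19 - 33 = 1600 - 52 ≡ 0; y = λ·(19 - 0) - 1 ≡ 28. → (0, 28)

(0, 28)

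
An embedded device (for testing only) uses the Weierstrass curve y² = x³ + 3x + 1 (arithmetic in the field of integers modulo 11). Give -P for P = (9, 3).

-(9, 3) = (9, -3 mod 11) = (9, 8).

(9, 8)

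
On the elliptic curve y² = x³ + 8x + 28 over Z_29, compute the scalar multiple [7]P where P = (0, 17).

(26, 21)

Repeated addition: build up to 7P.
2P: tangent at (0, 17): λ = (3·0² + 8)/(2·17) ≡ 8/5. 5⁻¹ ≡ 6 (mod 29) since 5·6 = 30 ≡ 1, so λ ≡ 8·6 ≡ 19.
  x = λ² - 0 - 0 = 361 - 0 ≡ 13; y = λ·(0 - 13) - 17 ≡ 26. → (13, 26)
3P: (13, 26) + (0, 17). λ = (17 - 26)/(0 - 13) ≡ 20/16 mod 29. 16⁻¹ ≡ 20 (mod 29) since 16·20 = 320 ≡ 1, so λ ≡ 23.
  x = λ² - 13 - 0 = 529 - 13 ≡ 23; y = λ·(13 - 23) - 26 ≡ 5. → (23, 5)
4P: (23, 5) + (0, 17). λ = (17 - 5)/(0 - 23) ≡ 12/6 mod 29. 6⁻¹ ≡ 5 (mod 29) since 6·5 = 30 ≡ 1, so λ ≡ 2.
  x = λ² - 23 - 0 = 4 - 23 ≡ 10; y = λ·(23 - 10) - 5 ≡ 21. → (10, 21)
5P: (10, 21) + (0, 17). λ = (17 - 21)/(0 - 10) ≡ 25/19 mod 29. 19⁻¹ ≡ 26 (mod 29), so λ ≡ 12.
  x = λ² - 10 - 0 = 144 - 10 ≡ 18; y = λ·(10 - 18) - 21 ≡ 28. → (18, 28)
6P: (18, 28) + (0, 17). λ = (17 - 28)/(0 - 18) ≡ 18/11 mod 29. 11⁻¹ ≡ 8 (mod 29), so λ ≡ 28.
  x = λ² - 18 - 0 = 784 - 18 ≡ 12; y = λ·(18 - 12) - 28 ≡ 24. → (12, 24)
7P: (12, 24) + (0, 17). λ = (17 - 24)/(0 - 12) ≡ 22/17 mod 29. 17⁻¹ ≡ 12 (mod 29), so λ ≡ 3.
  x = λ² - 12 - 0 = 9 - 12 ≡ 26; y = λ·(12 - 26) - 24 ≡ 21. → (26, 21)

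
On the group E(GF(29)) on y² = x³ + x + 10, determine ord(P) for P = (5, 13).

2P: tangent at (5, 13): λ = (3·5² + 1)/(2·13) ≡ 18/26. 26⁻¹ ≡ 19 (mod 29), so λ ≡ 18·19 ≡ 23.
  x = λ² - 5 - 5 = 529 - 10 ≡ 26; y = λ·(5 - 26) - 13 ≡ 26. → (26, 26)
3P: (26, 26) + (5, 13). λ = (13 - 26)/(5 - 26) ≡ 16/8 mod 29. 8⁻¹ ≡ 11 (mod 29), so λ ≡ 2.
  x = λ² - 26 - 5 = 4 - 31 ≡ 2; y = λ·(26 - 2) - 26 ≡ 22. → (2, 22)
4P: (2, 22) + (5, 13). λ = (13 - 22)/(5 - 2) ≡ 20/3 mod 29. 3⁻¹ ≡ 10 (mod 29) since 3·10 = 30 ≡ 1, so λ ≡ 26.
  x = λ² - 2 - 5 = 676 - 7 ≡ 2; y = λ·(2 - 2) - 22 ≡ 7. → (2, 7)
5P: (2, 7) + (5, 13). λ = (13 - 7)/(5 - 2) ≡ 6/3 mod 29. 3⁻¹ ≡ 10 (mod 29), so λ ≡ 2.
  x = λ² - 2 - 5 = 4 - 7 ≡ 26; y = λ·(2 - 26) - 7 ≡ 3. → (26, 3)
6P: (26, 3) + (5, 13). λ = (13 - 3)/(5 - 26) ≡ 10/8 mod 29. 8⁻¹ ≡ 11 (mod 29) since 8·11 = 88 ≡ 1, so λ ≡ 23.
  x = λ² - 26 - 5 = 529 - 31 ≡ 5; y = λ·(26 - 5) - 3 ≡ 16. → (5, 16)
7P: (5, 16) + (5, 13): same x and y₁ ≡ -y₂, so the sum is 𝒪.
7P = 𝒪, so the order is 7.

7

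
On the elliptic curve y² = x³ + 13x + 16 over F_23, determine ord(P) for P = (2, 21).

3

2P: tangent at (2, 21): λ = (3·2² + 13)/(2·21) ≡ 2/19. 19⁻¹ ≡ 17 (mod 23) since 19·17 = 323 ≡ 1, so λ ≡ 2·17 ≡ 11.
  x = λ² - 2 - 2 = 121 - 4 ≡ 2; y = λ·(2 - 2) - 21 ≡ 2. → (2, 2)
3P: (2, 2) + (2, 21): same x and y₁ ≡ -y₂, so the sum is 𝒪.
3P = 𝒪, so the order is 3.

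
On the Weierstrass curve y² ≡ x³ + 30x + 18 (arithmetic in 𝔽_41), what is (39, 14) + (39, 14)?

tangent at (39, 14): λ = (3·39² + 30)/(2·14) ≡ 1/28. 28⁻¹ ≡ 22 (mod 41) since 28·22 = 616 ≡ 1, so λ ≡ 1·22 ≡ 22.
  x = λ² - 39 - 39 = 484 - 78 ≡ 37; y = λ·(39 - 37) - 14 ≡ 30. → (37, 30)

(37, 30)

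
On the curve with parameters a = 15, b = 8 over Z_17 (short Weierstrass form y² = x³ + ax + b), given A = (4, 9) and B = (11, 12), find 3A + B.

First 3A:
Repeated addition: build up to 3A.
2A: tangent at (4, 9): λ = (3·4² + 15)/(2·9) ≡ 12/1. 1⁻¹ ≡ 1 (mod 17), so λ ≡ 12·1 ≡ 12.
  x = λ² - 4 - 4 = 144 - 8 ≡ 0; y = λ·(4 - 0) - 9 ≡ 5. → (0, 5)
3A: (0, 5) + (4, 9). λ = (9 - 5)/(4 - 0) ≡ 4/4 mod 17. 4⁻¹ ≡ 13 (mod 17) since 4·13 = 52 ≡ 1, so λ ≡ 1.
  x = λ² - 0 - 4 = 1 - 4 ≡ 14; y = λ·(0 - 14) - 5 ≡ 15. → (14, 15)
3A = (14, 15).
Finally 3A + B:
(14, 15) + (11, 12). λ = (12 - 15)/(11 - 14) ≡ 14/14 mod 17. 14⁻¹ ≡ 11 (mod 17) since 14·11 = 154 ≡ 1, so λ ≡ 1.
  x = λ² - 14 - 11 = 1 - 25 ≡ 10; y = λ·(14 - 10) - 15 ≡ 6. → (10, 6)

(10, 6)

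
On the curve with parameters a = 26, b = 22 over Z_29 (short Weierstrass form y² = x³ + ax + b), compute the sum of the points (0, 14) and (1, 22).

(5, 4)

(0, 14) + (1, 22). λ = (22 - 14)/(1 - 0) ≡ 8/1 mod 29. 1⁻¹ ≡ 1 (mod 29) since 1·1 = 1 ≡ 1, so λ ≡ 8.
  x = λ² - 0 - 1 = 64 - 1 ≡ 5; y = λ·(0 - 5) - 14 ≡ 4. → (5, 4)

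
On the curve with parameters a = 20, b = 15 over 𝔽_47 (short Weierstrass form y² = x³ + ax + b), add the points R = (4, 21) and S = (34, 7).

(37, 32)

(4, 21) + (34, 7). λ = (7 - 21)/(34 - 4) ≡ 33/30 mod 47. 30⁻¹ ≡ 11 (mod 47), so λ ≡ 34.
  x = λ² - 4 - 34 = 1156 - 38 ≡ 37; y = λ·(4 - 37) - 21 ≡ 32. → (37, 32)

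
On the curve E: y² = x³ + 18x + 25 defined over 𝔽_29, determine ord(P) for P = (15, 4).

3

2P: tangent at (15, 4): λ = (3·15² + 18)/(2·4) ≡ 26/8. 8⁻¹ ≡ 11 (mod 29), so λ ≡ 26·11 ≡ 25.
  x = λ² - 15 - 15 = 625 - 30 ≡ 15; y = λ·(15 - 15) - 4 ≡ 25. → (15, 25)
3P: (15, 25) + (15, 4): same x and y₁ ≡ -y₂, so the sum is 𝒪.
3P = 𝒪, so the order is 3.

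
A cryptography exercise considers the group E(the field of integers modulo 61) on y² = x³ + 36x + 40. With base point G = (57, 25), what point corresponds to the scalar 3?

(33, 57)

Repeated addition: build up to 3G.
2G: tangent at (57, 25): λ = (3·57² + 36)/(2·25) ≡ 23/50. 50⁻¹ ≡ 11 (mod 61) since 50·11 = 550 ≡ 1, so λ ≡ 23·11 ≡ 9.
  x = λ² - 57 - 57 = 81 - 114 ≡ 28; y = λ·(57 - 28) - 25 ≡ 53. → (28, 53)
3G: (28, 53) + (57, 25). λ = (25 - 53)/(57 - 28) ≡ 33/29 mod 61. 29⁻¹ ≡ 40 (mod 61), so λ ≡ 39.
  x = λ² - 28 - 57 = 1521 - 85 ≡ 33; y = λ·(28 - 33) - 53 ≡ 57. → (33, 57)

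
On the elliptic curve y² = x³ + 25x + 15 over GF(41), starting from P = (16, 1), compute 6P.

Repeated addition: build up to 6P.
2P: tangent at (16, 1): λ = (3·16² + 25)/(2·1) ≡ 14/2. 2⁻¹ ≡ 21 (mod 41), so λ ≡ 14·21 ≡ 7.
  x = λ² - 16 - 16 = 49 - 32 ≡ 17; y = λ·(16 - 17) - 1 ≡ 33. → (17, 33)
3P: (17, 33) + (16, 1). λ = (1 - 33)/(16 - 17) ≡ 9/40 mod 41. 40⁻¹ ≡ 40 (mod 41) since 40·40 = 1600 ≡ 1, so λ ≡ 32.
  x = λ² - 17 - 16 = 1024 - 33 ≡ 7; y = λ·(17 - 7) - 33 ≡ 0. → (7, 0)
4P: (7, 0) + (16, 1). λ = (1 - 0)/(16 - 7) ≡ 1/9 mod 41. 9⁻¹ ≡ 32 (mod 41), so λ ≡ 32.
  x = λ² - 7 - 16 = 1024 - 23 ≡ 17; y = λ·(7 - 17) - 0 ≡ 8. → (17, 8)
5P: (17, 8) + (16, 1). λ = (1 - 8)/(16 - 17) ≡ 34/40 mod 41. 40⁻¹ ≡ 40 (mod 41), so λ ≡ 7.
  x = λ² - 17 - 16 = 49 - 33 ≡ 16; y = λ·(17 - 16) - 8 ≡ 40. → (16, 40)
6P: (16, 40) + (16, 1): same x and y₁ ≡ -y₂, so the sum is O.

O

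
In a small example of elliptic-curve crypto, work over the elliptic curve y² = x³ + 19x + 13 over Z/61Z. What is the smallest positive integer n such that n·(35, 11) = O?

2P: tangent at (35, 11): λ = (3·35² + 19)/(2·11) ≡ 34/22. 22⁻¹ ≡ 25 (mod 61), so λ ≡ 34·25 ≡ 57.
  x = λ² - 35 - 35 = 3249 - 70 ≡ 7; y = λ·(35 - 7) - 11 ≡ 60. → (7, 60)
3P: (7, 60) + (35, 11). λ = (11 - 60)/(35 - 7) ≡ 12/28 mod 61. 28⁻¹ ≡ 24 (mod 61), so λ ≡ 44.
  x = λ² - 7 - 35 = 1936 - 42 ≡ 3; y = λ·(7 - 3) - 60 ≡ 55. → (3, 55)
4P: (3, 55) + (35, 11). λ = (11 - 55)/(35 - 3) ≡ 17/32 mod 61. 32⁻¹ ≡ 21 (mod 61) since 32·21 = 672 ≡ 1, so λ ≡ 52.
  x = λ² - 3 - 35 = 2704 - 38 ≡ 43; y = λ·(3 - 43) - 55 ≡ 0. → (43, 0)
5P: (43, 0) + (35, 11). λ = (11 - 0)/(35 - 43) ≡ 11/53 mod 61. 53⁻¹ ≡ 38 (mod 61), so λ ≡ 52.
  x = λ² - 43 - 35 = 2704 - 78 ≡ 3; y = λ·(43 - 3) - 0 ≡ 6. → (3, 6)
6P: (3, 6) + (35, 11). λ = (11 - 6)/(35 - 3) ≡ 5/32 mod 61. 32⁻¹ ≡ 21 (mod 61), so λ ≡ 44.
  x = λ² - 3 - 35 = 1936 - 38 ≡ 7; y = λ·(3 - 7) - 6 ≡ 1. → (7, 1)
7P: (7, 1) + (35, 11). λ = (11 - 1)/(35 - 7) ≡ 10/28 mod 61. 28⁻¹ ≡ 24 (mod 61), so λ ≡ 57.
  x = λ² - 7 - 35 = 3249 - 42 ≡ 35; y = λ·(7 - 35) - 1 ≡ 50. → (35, 50)
8P: (35, 50) + (35, 11): same x and y₁ ≡ -y₂, so the sum is O.
8P = O, so the order is 8.

8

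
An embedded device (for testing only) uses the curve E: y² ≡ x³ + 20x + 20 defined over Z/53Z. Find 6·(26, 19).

(39, 32)

Write Q = (26, 19).
Repeated addition: build up to 6Q.
2Q: tangent at (26, 19): λ = (3·26² + 20)/(2·19) ≡ 34/38. 38⁻¹ ≡ 7 (mod 53) since 38·7 = 266 ≡ 1, so λ ≡ 34·7 ≡ 26.
  x = λ² - 26 - 26 = 676 - 52 ≡ 41; y = λ·(26 - 41) - 19 ≡ 15. → (41, 15)
3Q: (41, 15) + (26, 19). λ = (19 - 15)/(26 - 41) ≡ 4/38 mod 53. 38⁻¹ ≡ 7 (mod 53), so λ ≡ 28.
  x = λ² - 41 - 26 = 784 - 67 ≡ 28; y = λ·(41 - 28) - 15 ≡ 31. → (28, 31)
4Q: (28, 31) + (26, 19). λ = (19 - 31)/(26 - 28) ≡ 41/51 mod 53. 51⁻¹ ≡ 26 (mod 53), so λ ≡ 6.
  x = λ² - 28 - 26 = 36 - 54 ≡ 35; y = λ·(28 - 35) - 31 ≡ 33. → (35, 33)
5Q: (35, 33) + (26, 19). λ = (19 - 33)/(26 - 35) ≡ 39/44 mod 53. 44⁻¹ ≡ 47 (mod 53) since 44·47 = 2068 ≡ 1, so λ ≡ 31.
  x = λ² - 35 - 26 = 961 - 61 ≡ 52; y = λ·(35 - 52) - 33 ≡ 23. → (52, 23)
6Q: (52, 23) + (26, 19). λ = (19 - 23)/(26 - 52) ≡ 49/27 mod 53. 27⁻¹ ≡ 2 (mod 53), so λ ≡ 45.
  x = λ² - 52 - 26 = 2025 - 78 ≡ 39; y = λ·(52 - 39) - 23 ≡ 32. → (39, 32)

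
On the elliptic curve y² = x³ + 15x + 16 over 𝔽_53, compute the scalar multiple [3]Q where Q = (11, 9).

Repeated addition: build up to 3Q.
2Q: tangent at (11, 9): λ = (3·11² + 15)/(2·9) ≡ 7/18. 18⁻¹ ≡ 3 (mod 53) since 18·3 = 54 ≡ 1, so λ ≡ 7·3 ≡ 21.
  x = λ² - 11 - 11 = 441 - 22 ≡ 48; y = λ·(11 - 48) - 9 ≡ 9. → (48, 9)
3Q: (48, 9) + (11, 9). λ = (9 - 9)/(11 - 48) ≡ 0/16 mod 53. 16⁻¹ ≡ 10 (mod 53), so λ ≡ 0.
  x = λ² - 48 - 11 = 0 - 59 ≡ 47; y = λ·(48 - 47) - 9 ≡ 44. → (47, 44)

(47, 44)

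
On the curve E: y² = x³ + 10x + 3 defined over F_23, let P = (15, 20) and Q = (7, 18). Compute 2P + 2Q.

First 2P:
Repeated addition: build up to 2P.
2P: tangent at (15, 20): λ = (3·15² + 10)/(2·20) ≡ 18/17. 17⁻¹ ≡ 19 (mod 23) since 17·19 = 323 ≡ 1, so λ ≡ 18·19 ≡ 20.
  x = λ² - 15 - 15 = 400 - 30 ≡ 2; y = λ·(15 - 2) - 20 ≡ 10. → (2, 10)
2P = (2, 10).
Next 2Q:
Repeated addition: build up to 2Q.
2Q: tangent at (7, 18): λ = (3·7² + 10)/(2·18) ≡ 19/13. 13⁻¹ ≡ 16 (mod 23) since 13·16 = 208 ≡ 1, so λ ≡ 19·16 ≡ 5.
  x = λ² - 7 - 7 = 25 - 14 ≡ 11; y = λ·(7 - 11) - 18 ≡ 8. → (11, 8)
2Q = (11, 8).
Finally 2P + 2Q:
(2, 10) + (11, 8). λ = (8 - 10)/(11 - 2) ≡ 21/9 mod 23. 9⁻¹ ≡ 18 (mod 23) since 9·18 = 162 ≡ 1, so λ ≡ 10.
  x = λ² - 2 - 11 = 100 - 13 ≡ 18; y = λ·(2 - 18) - 10 ≡ 14. → (18, 14)

(18, 14)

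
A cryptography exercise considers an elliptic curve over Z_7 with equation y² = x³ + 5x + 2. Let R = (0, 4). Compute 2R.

(4, 4)

tangent at (0, 4): λ = (3·0² + 5)/(2·4) ≡ 5/1. 1⁻¹ ≡ 1 (mod 7), so λ ≡ 5·1 ≡ 5.
  x = λ² - 0 - 0 = 25 - 0 ≡ 4; y = λ·(0 - 4) - 4 ≡ 4. → (4, 4)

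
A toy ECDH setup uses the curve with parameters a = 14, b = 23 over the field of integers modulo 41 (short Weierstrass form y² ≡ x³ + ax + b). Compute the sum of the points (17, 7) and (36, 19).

(17, 7) + (36, 19). λ = (19 - 7)/(36 - 17) ≡ 12/19 mod 41. 19⁻¹ ≡ 13 (mod 41) since 19·13 = 247 ≡ 1, so λ ≡ 33.
  x = λ² - 17 - 36 = 1089 - 53 ≡ 11; y = λ·(17 - 11) - 7 ≡ 27. → (11, 27)

(11, 27)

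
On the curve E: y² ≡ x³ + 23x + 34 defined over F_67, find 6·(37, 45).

(11, 12)

Write G = (37, 45).
Double-and-add on 6 = (110)₂. Start with G = (37, 45) for the leading 1-bit.
double: tangent at (37, 45): λ = (3·37² + 23)/(2·45) ≡ 43/23. 23⁻¹ ≡ 35 (mod 67) since 23·35 = 805 ≡ 1, so λ ≡ 43·35 ≡ 31.
  x = λ² - 37 - 37 = 961 - 74 ≡ 16; y = λ·(37 - 16) - 45 ≡ 3. → (16, 3)
add G: (16, 3) + (37, 45). λ = (45 - 3)/(37 - 16) ≡ 42/21 mod 67. 21⁻¹ ≡ 16 (mod 67), so λ ≡ 2.
  x = λ² - 16 - 37 = 4 - 53 ≡ 18; y = λ·(16 - 18) - 3 ≡ 60. → (18, 60)
double: tangent at (18, 60): λ = (3·18² + 23)/(2·60) ≡ 57/53. 53⁻¹ ≡ 43 (mod 67), so λ ≡ 57·43 ≡ 39.
  x = λ² - 18 - 18 = 1521 - 36 ≡ 11; y = λ·(18 - 11) - 60 ≡ 12. → (11, 12)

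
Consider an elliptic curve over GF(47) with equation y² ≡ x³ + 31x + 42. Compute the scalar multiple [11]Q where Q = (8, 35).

(10, 6)

Double-and-add on 11 = (1011)₂. Start with Q = (8, 35) for the leading 1-bit.
double: tangent at (8, 35): λ = (3·8² + 31)/(2·35) ≡ 35/23. 23⁻¹ ≡ 45 (mod 47), so λ ≡ 35·45 ≡ 24.
  x = λ² - 8 - 8 = 576 - 16 ≡ 43; y = λ·(8 - 43) - 35 ≡ 18. → (43, 18)
double: tangent at (43, 18): λ = (3·43² + 31)/(2·18) ≡ 32/36. 36⁻¹ ≡ 17 (mod 47), so λ ≡ 32·17 ≡ 27.
  x = λ² - 43 - 43 = 729 - 86 ≡ 32; y = λ·(43 - 32) - 18 ≡ 44. → (32, 44)
add Q: (32, 44) + (8, 35). λ = (35 - 44)/(8 - 32) ≡ 38/23 mod 47. 23⁻¹ ≡ 45 (mod 47), so λ ≡ 18.
  x = λ² - 32 - 8 = 324 - 40 ≡ 2; y = λ·(32 - 2) - 44 ≡ 26. → (2, 26)
double: tangent at (2, 26): λ = (3·2² + 31)/(2·26) ≡ 43/5. 5⁻¹ ≡ 19 (mod 47), so λ ≡ 43·19 ≡ 18.
  x = λ² - 2 - 2 = 324 - 4 ≡ 38; y = λ·(2 - 38) - 26 ≡ 31. → (38, 31)
add Q: (38, 31) + (8, 35). λ = (35 - 31)/(8 - 38) ≡ 4/17 mod 47. 17⁻¹ ≡ 36 (mod 47), so λ ≡ 3.
  x = λ² - 38 - 8 = 9 - 46 ≡ 10; y = λ·(38 - 10) - 31 ≡ 6. → (10, 6)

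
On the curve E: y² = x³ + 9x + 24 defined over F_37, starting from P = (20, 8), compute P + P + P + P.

(27, 28)

Double-and-add on 4 = (100)₂. Start with P = (20, 8) for the leading 1-bit.
double: tangent at (20, 8): λ = (3·20² + 9)/(2·8) ≡ 25/16. 16⁻¹ ≡ 7 (mod 37) since 16·7 = 112 ≡ 1, so λ ≡ 25·7 ≡ 27.
  x = λ² - 20 - 20 = 729 - 40 ≡ 23; y = λ·(20 - 23) - 8 ≡ 22. → (23, 22)
double: tangent at (23, 22): λ = (3·23² + 9)/(2·22) ≡ 5/7. 7⁻¹ ≡ 16 (mod 37), so λ ≡ 5·16 ≡ 6.
  x = λ² - 23 - 23 = 36 - 46 ≡ 27; y = λ·(23 - 27) - 22 ≡ 28. → (27, 28)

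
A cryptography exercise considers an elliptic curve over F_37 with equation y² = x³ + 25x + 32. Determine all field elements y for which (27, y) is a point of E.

15, 22

x³ + 25x + 32 = 20390 ≡ 3 (mod 37).
Square roots of 3 mod 37: 15 and 22 (since 15² = 225 ≡ 3).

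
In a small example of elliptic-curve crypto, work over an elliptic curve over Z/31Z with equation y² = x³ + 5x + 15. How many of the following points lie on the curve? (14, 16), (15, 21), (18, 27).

2

(14, 16): 16² ≡ 8, rhs ≡ 8 → on.
(15, 21): 21² ≡ 7, rhs ≡ 24 → off.
(18, 27): 27² ≡ 16, rhs ≡ 16 → on.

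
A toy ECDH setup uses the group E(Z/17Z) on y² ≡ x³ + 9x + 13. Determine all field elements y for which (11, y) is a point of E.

x³ + 9x + 13 = 1443 ≡ 15 (mod 17).
Square roots of 15 mod 17: 7 and 10 (since 7² = 49 ≡ 15).

7, 10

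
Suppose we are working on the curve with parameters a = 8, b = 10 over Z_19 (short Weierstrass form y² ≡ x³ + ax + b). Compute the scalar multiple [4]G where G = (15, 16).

(5, 17)

Repeated addition: build up to 4G.
2G: tangent at (15, 16): λ = (3·15² + 8)/(2·16) ≡ 18/13. 13⁻¹ ≡ 3 (mod 19) since 13·3 = 39 ≡ 1, so λ ≡ 18·3 ≡ 16.
  x = λ² - 15 - 15 = 256 - 30 ≡ 17; y = λ·(15 - 17) - 16 ≡ 9. → (17, 9)
3G: (17, 9) + (15, 16). λ = (16 - 9)/(15 - 17) ≡ 7/17 mod 19. 17⁻¹ ≡ 9 (mod 19) since 17·9 = 153 ≡ 1, so λ ≡ 6.
  x = λ² - 17 - 15 = 36 - 32 ≡ 4; y = λ·(17 - 4) - 9 ≡ 12. → (4, 12)
4G: (4, 12) + (15, 16). λ = (16 - 12)/(15 - 4) ≡ 4/11 mod 19. 11⁻¹ ≡ 7 (mod 19), so λ ≡ 9.
  x = λ² - 4 - 15 = 81 - 19 ≡ 5; y = λ·(4 - 5) - 12 ≡ 17. → (5, 17)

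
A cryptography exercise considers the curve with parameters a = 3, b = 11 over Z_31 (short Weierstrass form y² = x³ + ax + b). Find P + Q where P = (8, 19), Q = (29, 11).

(12, 15)

(8, 19) + (29, 11). λ = (11 - 19)/(29 - 8) ≡ 23/21 mod 31. 21⁻¹ ≡ 3 (mod 31), so λ ≡ 7.
  x = λ² - 8 - 29 = 49 - 37 ≡ 12; y = λ·(8 - 12) - 19 ≡ 15. → (12, 15)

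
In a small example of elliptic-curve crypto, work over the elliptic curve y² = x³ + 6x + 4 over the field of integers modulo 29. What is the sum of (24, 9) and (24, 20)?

The two points share x = 24 and their y-coordinates satisfy 9 + 20 ≡ 0 (mod 29), so they are inverses. Their sum is 𝒪.

O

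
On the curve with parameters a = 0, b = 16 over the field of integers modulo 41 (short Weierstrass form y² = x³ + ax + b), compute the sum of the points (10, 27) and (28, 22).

(10, 27) + (28, 22). λ = (22 - 27)/(28 - 10) ≡ 36/18 mod 41. 18⁻¹ ≡ 16 (mod 41) since 18·16 = 288 ≡ 1, so λ ≡ 2.
  x = λ² - 10 - 28 = 4 - 38 ≡ 7; y = λ·(10 - 7) - 27 ≡ 20. → (7, 20)

(7, 20)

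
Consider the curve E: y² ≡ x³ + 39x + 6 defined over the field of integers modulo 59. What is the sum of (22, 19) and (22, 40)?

O

The two points share x = 22 and their y-coordinates satisfy 19 + 40 ≡ 0 (mod 59), so they are inverses. Their sum is 𝒪.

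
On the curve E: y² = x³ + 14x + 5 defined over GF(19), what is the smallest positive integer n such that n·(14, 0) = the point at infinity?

2

2P: (14, 0) + (14, 0): same x and y₁ ≡ -y₂, so the sum is the point at infinity.
2P = the point at infinity, so the order is 2.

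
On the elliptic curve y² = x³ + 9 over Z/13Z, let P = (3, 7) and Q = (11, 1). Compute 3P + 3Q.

(6, 11)

First 3P:
Repeated addition: build up to 3P.
2P: tangent at (3, 7): λ = (3·3² + 0)/(2·7) ≡ 1/1. 1⁻¹ ≡ 1 (mod 13), so λ ≡ 1·1 ≡ 1.
  x = λ² - 3 - 3 = 1 - 6 ≡ 8; y = λ·(3 - 8) - 7 ≡ 1. → (8, 1)
3P: (8, 1) + (3, 7). λ = (7 - 1)/(3 - 8) ≡ 6/8 mod 13. 8⁻¹ ≡ 5 (mod 13) since 8·5 = 40 ≡ 1, so λ ≡ 4.
  x = λ² - 8 - 3 = 16 - 11 ≡ 5; y = λ·(8 - 5) - 1 ≡ 11. → (5, 11)
3P = (5, 11).
Next 3Q:
Repeated addition: build up to 3Q.
2Q: tangent at (11, 1): λ = (3·11² + 0)/(2·1) ≡ 12/2. 2⁻¹ ≡ 7 (mod 13), so λ ≡ 12·7 ≡ 6.
  x = λ² - 11 - 11 = 36 - 22 ≡ 1; y = λ·(11 - 1) - 1 ≡ 7. → (1, 7)
3Q: (1, 7) + (11, 1). λ = (1 - 7)/(11 - 1) ≡ 7/10 mod 13. 10⁻¹ ≡ 4 (mod 13), so λ ≡ 2.
  x = λ² - 1 - 11 = 4 - 12 ≡ 5; y = λ·(1 - 5) - 7 ≡ 11. → (5, 11)
3Q = (5, 11).
Finally 3P + 3Q:
tangent at (5, 11): λ = (3·5² + 0)/(2·11) ≡ 10/9. 9⁻¹ ≡ 3 (mod 13) since 9·3 = 27 ≡ 1, so λ ≡ 10·3 ≡ 4.
  x = λ² - 5 - 5 = 16 - 10 ≡ 6; y = λ·(5 - 6) - 11 ≡ 11. → (6, 11)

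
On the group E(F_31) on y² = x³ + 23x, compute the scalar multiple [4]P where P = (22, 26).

(16, 0)

Double-and-add on 4 = (100)₂. Start with P = (22, 26) for the leading 1-bit.
double: tangent at (22, 26): λ = (3·22² + 23)/(2·26) ≡ 18/21. 21⁻¹ ≡ 3 (mod 31), so λ ≡ 18·3 ≡ 23.
  x = λ² - 22 - 22 = 529 - 44 ≡ 20; y = λ·(22 - 20) - 26 ≡ 20. → (20, 20)
double: tangent at (20, 20): λ = (3·20² + 23)/(2·20) ≡ 14/9. 9⁻¹ ≡ 7 (mod 31) since 9·7 = 63 ≡ 1, so λ ≡ 14·7 ≡ 5.
  x = λ² - 20 - 20 = 25 - 40 ≡ 16; y = λ·(20 - 16) - 20 ≡ 0. → (16, 0)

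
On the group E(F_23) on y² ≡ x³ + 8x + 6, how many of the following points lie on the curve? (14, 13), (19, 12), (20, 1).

1

(14, 13): 13² ≡ 8, rhs ≡ 10 → off.
(19, 12): 12² ≡ 6, rhs ≡ 2 → off.
(20, 1): 1² ≡ 1, rhs ≡ 1 → on.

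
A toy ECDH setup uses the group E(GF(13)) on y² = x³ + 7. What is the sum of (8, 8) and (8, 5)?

O

The two points share x = 8 and their y-coordinates satisfy 8 + 5 ≡ 0 (mod 13), so they are inverses. Their sum is O.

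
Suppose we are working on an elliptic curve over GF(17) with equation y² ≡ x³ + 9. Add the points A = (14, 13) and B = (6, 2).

(14, 13) + (6, 2). λ = (2 - 13)/(6 - 14) ≡ 6/9 mod 17. 9⁻¹ ≡ 2 (mod 17), so λ ≡ 12.
  x = λ² - 14 - 6 = 144 - 20 ≡ 5; y = λ·(14 - 5) - 13 ≡ 10. → (5, 10)

(5, 10)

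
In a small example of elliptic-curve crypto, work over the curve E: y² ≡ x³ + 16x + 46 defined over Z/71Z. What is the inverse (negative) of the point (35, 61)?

(35, 10)

-(35, 61) = (35, -61 mod 71) = (35, 10).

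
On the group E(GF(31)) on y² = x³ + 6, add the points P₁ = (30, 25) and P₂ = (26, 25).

(30, 25) + (26, 25). λ = (25 - 25)/(26 - 30) ≡ 0/27 mod 31. 27⁻¹ ≡ 23 (mod 31), so λ ≡ 0.
  x = λ² - 30 - 26 = 0 - 56 ≡ 6; y = λ·(30 - 6) - 25 ≡ 6. → (6, 6)

(6, 6)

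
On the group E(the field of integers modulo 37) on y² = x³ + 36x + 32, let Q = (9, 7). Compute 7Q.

Repeated addition: build up to 7Q.
2Q: tangent at (9, 7): λ = (3·9² + 36)/(2·7) ≡ 20/14. 14⁻¹ ≡ 8 (mod 37), so λ ≡ 20·8 ≡ 12.
  x = λ² - 9 - 9 = 144 - 18 ≡ 15; y = λ·(9 - 15) - 7 ≡ 32. → (15, 32)
3Q: (15, 32) + (9, 7). λ = (7 - 32)/(9 - 15) ≡ 12/31 mod 37. 31⁻¹ ≡ 6 (mod 37) since 31·6 = 186 ≡ 1, so λ ≡ 35.
  x = λ² - 15 - 9 = 1225 - 24 ≡ 17; y = λ·(15 - 17) - 32 ≡ 9. → (17, 9)
4Q: (17, 9) + (9, 7). λ = (7 - 9)/(9 - 17) ≡ 35/29 mod 37. 29⁻¹ ≡ 23 (mod 37), so λ ≡ 28.
  x = λ² - 17 - 9 = 784 - 26 ≡ 18; y = λ·(17 - 18) - 9 ≡ 0. → (18, 0)
5Q: (18, 0) + (9, 7). λ = (7 - 0)/(9 - 18) ≡ 7/28 mod 37. 28⁻¹ ≡ 4 (mod 37), so λ ≡ 28.
  x = λ² - 18 - 9 = 784 - 27 ≡ 17; y = λ·(18 - 17) - 0 ≡ 28. → (17, 28)
6Q: (17, 28) + (9, 7). λ = (7 - 28)/(9 - 17) ≡ 16/29 mod 37. 29⁻¹ ≡ 23 (mod 37), so λ ≡ 35.
  x = λ² - 17 - 9 = 1225 - 26 ≡ 15; y = λ·(17 - 15) - 28 ≡ 5. → (15, 5)
7Q: (15, 5) + (9, 7). λ = (7 - 5)/(9 - 15) ≡ 2/31 mod 37. 31⁻¹ ≡ 6 (mod 37) since 31·6 = 186 ≡ 1, so λ ≡ 12.
  x = λ² - 15 - 9 = 144 - 24 ≡ 9; y = λ·(15 - 9) - 5 ≡ 30. → (9, 30)

(9, 30)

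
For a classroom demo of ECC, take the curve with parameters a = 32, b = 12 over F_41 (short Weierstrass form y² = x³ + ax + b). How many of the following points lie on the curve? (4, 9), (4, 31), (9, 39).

2

(4, 9): 9² ≡ 40, rhs ≡ 40 → on.
(4, 31): 31² ≡ 18, rhs ≡ 40 → off.
(9, 39): 39² ≡ 4, rhs ≡ 4 → on.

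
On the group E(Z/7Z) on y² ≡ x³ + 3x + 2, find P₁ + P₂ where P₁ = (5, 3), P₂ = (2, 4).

(4, 6)

(5, 3) + (2, 4). λ = (4 - 3)/(2 - 5) ≡ 1/4 mod 7. 4⁻¹ ≡ 2 (mod 7) since 4·2 = 8 ≡ 1, so λ ≡ 2.
  x = λ² - 5 - 2 = 4 - 7 ≡ 4; y = λ·(5 - 4) - 3 ≡ 6. → (4, 6)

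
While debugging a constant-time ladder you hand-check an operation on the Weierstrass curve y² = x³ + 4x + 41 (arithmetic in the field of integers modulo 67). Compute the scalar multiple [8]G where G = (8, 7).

(20, 58)

Double-and-add on 8 = (1000)₂. Start with G = (8, 7) for the leading 1-bit.
double: tangent at (8, 7): λ = (3·8² + 4)/(2·7) ≡ 62/14. 14⁻¹ ≡ 24 (mod 67), so λ ≡ 62·24 ≡ 14.
  x = λ² - 8 - 8 = 196 - 16 ≡ 46; y = λ·(8 - 46) - 7 ≡ 64. → (46, 64)
double: tangent at (46, 64): λ = (3·46² + 4)/(2·64) ≡ 54/61. 61⁻¹ ≡ 11 (mod 67), so λ ≡ 54·11 ≡ 58.
  x = λ² - 46 - 46 = 3364 - 92 ≡ 56; y = λ·(46 - 56) - 64 ≡ 26. → (56, 26)
double: tangent at (56, 26): λ = (3·56² + 4)/(2·26) ≡ 32/52. 52⁻¹ ≡ 58 (mod 67), so λ ≡ 32·58 ≡ 47.
  x = λ² - 56 - 56 = 2209 - 112 ≡ 20; y = λ·(56 - 20) - 26 ≡ 58. → (20, 58)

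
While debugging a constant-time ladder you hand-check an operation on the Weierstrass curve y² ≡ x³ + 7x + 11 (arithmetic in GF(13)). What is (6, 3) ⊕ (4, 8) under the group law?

(6, 3) + (4, 8). λ = (8 - 3)/(4 - 6) ≡ 5/11 mod 13. 11⁻¹ ≡ 6 (mod 13) since 11·6 = 66 ≡ 1, so λ ≡ 4.
  x = λ² - 6 - 4 = 16 - 10 ≡ 6; y = λ·(6 - 6) - 3 ≡ 10. → (6, 10)

(6, 10)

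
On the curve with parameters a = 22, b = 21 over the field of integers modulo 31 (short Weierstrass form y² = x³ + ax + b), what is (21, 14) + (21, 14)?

tangent at (21, 14): λ = (3·21² + 22)/(2·14) ≡ 12/28. 28⁻¹ ≡ 10 (mod 31), so λ ≡ 12·10 ≡ 27.
  x = λ² - 21 - 21 = 729 - 42 ≡ 5; y = λ·(21 - 5) - 14 ≡ 15. → (5, 15)

(5, 15)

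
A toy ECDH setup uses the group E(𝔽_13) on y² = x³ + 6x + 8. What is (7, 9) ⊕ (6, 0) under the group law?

(3, 1)

(7, 9) + (6, 0). λ = (0 - 9)/(6 - 7) ≡ 4/12 mod 13. 12⁻¹ ≡ 12 (mod 13), so λ ≡ 9.
  x = λ² - 7 - 6 = 81 - 13 ≡ 3; y = λ·(7 - 3) - 9 ≡ 1. → (3, 1)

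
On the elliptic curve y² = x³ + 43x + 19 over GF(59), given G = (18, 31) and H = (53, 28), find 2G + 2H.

First 2G:
Repeated addition: build up to 2G.
2G: tangent at (18, 31): λ = (3·18² + 43)/(2·31) ≡ 12/3. 3⁻¹ ≡ 20 (mod 59), so λ ≡ 12·20 ≡ 4.
  x = λ² - 18 - 18 = 16 - 36 ≡ 39; y = λ·(18 - 39) - 31 ≡ 3. → (39, 3)
2G = (39, 3).
Next 2H:
Repeated addition: build up to 2H.
2H: tangent at (53, 28): λ = (3·53² + 43)/(2·28) ≡ 33/56. 56⁻¹ ≡ 39 (mod 59) since 56·39 = 2184 ≡ 1, so λ ≡ 33·39 ≡ 48.
  x = λ² - 53 - 53 = 2304 - 106 ≡ 15; y = λ·(53 - 15) - 28 ≡ 26. → (15, 26)
2H = (15, 26).
Finally 2G + 2H:
(39, 3) + (15, 26). λ = (26 - 3)/(15 - 39) ≡ 23/35 mod 59. 35⁻¹ ≡ 27 (mod 59) since 35·27 = 945 ≡ 1, so λ ≡ 31.
  x = λ² - 39 - 15 = 961 - 54 ≡ 22; y = λ·(39 - 22) - 3 ≡ 52. → (22, 52)

(22, 52)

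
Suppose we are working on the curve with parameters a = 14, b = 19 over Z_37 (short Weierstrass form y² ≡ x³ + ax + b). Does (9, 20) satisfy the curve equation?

y² = 20² ≡ 30; x³ + 14x + 19 = 874 ≡ 23 (mod 37). 30 ≠ 23.

no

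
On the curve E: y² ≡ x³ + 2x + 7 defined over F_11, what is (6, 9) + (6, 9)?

tangent at (6, 9): λ = (3·6² + 2)/(2·9) ≡ 0/7. 7⁻¹ ≡ 8 (mod 11) since 7·8 = 56 ≡ 1, so λ ≡ 0·8 ≡ 0.
  x = λ² - 6 - 6 = 0 - 12 ≡ 10; y = λ·(6 - 10) - 9 ≡ 2. → (10, 2)

(10, 2)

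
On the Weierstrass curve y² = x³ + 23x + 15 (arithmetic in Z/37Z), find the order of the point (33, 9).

2P: tangent at (33, 9): λ = (3·33² + 23)/(2·9) ≡ 34/18. 18⁻¹ ≡ 35 (mod 37), so λ ≡ 34·35 ≡ 6.
  x = λ² - 33 - 33 = 36 - 66 ≡ 7; y = λ·(33 - 7) - 9 ≡ 36. → (7, 36)
3P: (7, 36) + (33, 9). λ = (9 - 36)/(33 - 7) ≡ 10/26 mod 37. 26⁻¹ ≡ 10 (mod 37), so λ ≡ 26.
  x = λ² - 7 - 33 = 676 - 40 ≡ 7; y = λ·(7 - 7) - 36 ≡ 1. → (7, 1)
4P: (7, 1) + (33, 9). λ = (9 - 1)/(33 - 7) ≡ 8/26 mod 37. 26⁻¹ ≡ 10 (mod 37), so λ ≡ 6.
  x = λ² - 7 - 33 = 36 - 40 ≡ 33; y = λ·(7 - 33) - 1 ≡ 28. → (33, 28)
5P: (33, 28) + (33, 9): same x and y₁ ≡ -y₂, so the sum is ∞.
5P = ∞, so the order is 5.

5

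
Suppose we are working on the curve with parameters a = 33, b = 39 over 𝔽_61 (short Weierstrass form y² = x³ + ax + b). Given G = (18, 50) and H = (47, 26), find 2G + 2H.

(29, 3)

First 2G:
Repeated addition: build up to 2G.
2G: tangent at (18, 50): λ = (3·18² + 33)/(2·50) ≡ 29/39. 39⁻¹ ≡ 36 (mod 61), so λ ≡ 29·36 ≡ 7.
  x = λ² - 18 - 18 = 49 - 36 ≡ 13; y = λ·(18 - 13) - 50 ≡ 46. → (13, 46)
2G = (13, 46).
Next 2H:
Repeated addition: build up to 2H.
2H: tangent at (47, 26): λ = (3·47² + 33)/(2·26) ≡ 11/52. 52⁻¹ ≡ 27 (mod 61), so λ ≡ 11·27 ≡ 53.
  x = λ² - 47 - 47 = 2809 - 94 ≡ 31; y = λ·(47 - 31) - 26 ≡ 29. → (31, 29)
2H = (31, 29).
Finally 2G + 2H:
(13, 46) + (31, 29). λ = (29 - 46)/(31 - 13) ≡ 44/18 mod 61. 18⁻¹ ≡ 17 (mod 61), so λ ≡ 16.
  x = λ² - 13 - 31 = 256 - 44 ≡ 29; y = λ·(13 - 29) - 46 ≡ 3. → (29, 3)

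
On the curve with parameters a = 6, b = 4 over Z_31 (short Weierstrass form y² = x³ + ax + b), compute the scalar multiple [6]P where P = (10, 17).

(26, 29)

Double-and-add on 6 = (110)₂. Start with P = (10, 17) for the leading 1-bit.
double: tangent at (10, 17): λ = (3·10² + 6)/(2·17) ≡ 27/3. 3⁻¹ ≡ 21 (mod 31), so λ ≡ 27·21 ≡ 9.
  x = λ² - 10 - 10 = 81 - 20 ≡ 30; y = λ·(10 - 30) - 17 ≡ 20. → (30, 20)
add P: (30, 20) + (10, 17). λ = (17 - 20)/(10 - 30) ≡ 28/11 mod 31. 11⁻¹ ≡ 17 (mod 31), so λ ≡ 11.
  x = λ² - 30 - 10 = 121 - 40 ≡ 19; y = λ·(30 - 19) - 20 ≡ 8. → (19, 8)
double: tangent at (19, 8): λ = (3·19² + 6)/(2·8) ≡ 4/16. 16⁻¹ ≡ 2 (mod 31), so λ ≡ 4·2 ≡ 8.
  x = λ² - 19 - 19 = 64 - 38 ≡ 26; y = λ·(19 - 26) - 8 ≡ 29. → (26, 29)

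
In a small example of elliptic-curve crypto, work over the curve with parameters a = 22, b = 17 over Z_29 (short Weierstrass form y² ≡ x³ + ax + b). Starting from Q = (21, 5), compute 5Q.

(16, 17)

Repeated addition: build up to 5Q.
2Q: tangent at (21, 5): λ = (3·21² + 22)/(2·5) ≡ 11/10. 10⁻¹ ≡ 3 (mod 29) since 10·3 = 30 ≡ 1, so λ ≡ 11·3 ≡ 4.
  x = λ² - 21 - 21 = 16 - 42 ≡ 3; y = λ·(21 - 3) - 5 ≡ 9. → (3, 9)
3Q: (3, 9) + (21, 5). λ = (5 - 9)/(21 - 3) ≡ 25/18 mod 29. 18⁻¹ ≡ 21 (mod 29), so λ ≡ 3.
  x = λ² - 3 - 21 = 9 - 24 ≡ 14; y = λ·(3 - 14) - 9 ≡ 16. → (14, 16)
4Q: (14, 16) + (21, 5). λ = (5 - 16)/(21 - 14) ≡ 18/7 mod 29. 7⁻¹ ≡ 25 (mod 29), so λ ≡ 15.
  x = λ² - 14 - 21 = 225 - 35 ≡ 16; y = λ·(14 - 16) - 16 ≡ 12. → (16, 12)
5Q: (16, 12) + (21, 5). λ = (5 - 12)/(21 - 16) ≡ 22/5 mod 29. 5⁻¹ ≡ 6 (mod 29), so λ ≡ 16.
  x = λ² - 16 - 21 = 256 - 37 ≡ 16; y = λ·(16 - 16) - 12 ≡ 17. → (16, 17)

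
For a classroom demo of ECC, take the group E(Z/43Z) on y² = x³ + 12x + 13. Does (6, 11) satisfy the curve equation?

y² = 11² ≡ 35; x³ + 12x + 13 = 301 ≡ 0 (mod 43). 35 ≠ 0.

no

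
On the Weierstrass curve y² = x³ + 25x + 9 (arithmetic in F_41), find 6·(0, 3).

(27, 20)

Write P = (0, 3).
Repeated addition: build up to 6P.
2P: tangent at (0, 3): λ = (3·0² + 25)/(2·3) ≡ 25/6. 6⁻¹ ≡ 7 (mod 41), so λ ≡ 25·7 ≡ 11.
  x = λ² - 0 - 0 = 121 - 0 ≡ 39; y = λ·(0 - 39) - 3 ≡ 19. → (39, 19)
3P: (39, 19) + (0, 3). λ = (3 - 19)/(0 - 39) ≡ 25/2 mod 41. 2⁻¹ ≡ 21 (mod 41), so λ ≡ 33.
  x = λ² - 39 - 0 = 1089 - 39 ≡ 25; y = λ·(39 - 25) - 19 ≡ 33. → (25, 33)
4P: (25, 33) + (0, 3). λ = (3 - 33)/(0 - 25) ≡ 11/16 mod 41. 16⁻¹ ≡ 18 (mod 41), so λ ≡ 34.
  x = λ² - 25 - 0 = 1156 - 25 ≡ 24; y = λ·(25 - 24) - 33 ≡ 1. → (24, 1)
5P: (24, 1) + (0, 3). λ = (3 - 1)/(0 - 24) ≡ 2/17 mod 41. 17⁻¹ ≡ 29 (mod 41) since 17·29 = 493 ≡ 1, so λ ≡ 17.
  x = λ² - 24 - 0 = 289 - 24 ≡ 19; y = λ·(24 - 19) - 1 ≡ 2. → (19, 2)
6P: (19, 2) + (0, 3). λ = (3 - 2)/(0 - 19) ≡ 1/22 mod 41. 22⁻¹ ≡ 28 (mod 41), so λ ≡ 28.
  x = λ² - 19 - 0 = 784 - 19 ≡ 27; y = λ·(19 - 27) - 2 ≡ 20. → (27, 20)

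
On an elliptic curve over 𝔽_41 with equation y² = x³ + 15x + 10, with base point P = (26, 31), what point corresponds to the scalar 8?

(26, 10)

Double-and-add on 8 = (1000)₂. Start with P = (26, 31) for the leading 1-bit.
double: tangent at (26, 31): λ = (3·26² + 15)/(2·31) ≡ 34/21. 21⁻¹ ≡ 2 (mod 41), so λ ≡ 34·2 ≡ 27.
  x = λ² - 26 - 26 = 729 - 52 ≡ 21; y = λ·(26 - 21) - 31 ≡ 22. → (21, 22)
double: tangent at (21, 22): λ = (3·21² + 15)/(2·22) ≡ 26/3. 3⁻¹ ≡ 14 (mod 41), so λ ≡ 26·14 ≡ 36.
  x = λ² - 21 - 21 = 1296 - 42 ≡ 24; y = λ·(21 - 24) - 22 ≡ 34. → (24, 34)
double: tangent at (24, 34): λ = (3·24² + 15)/(2·34) ≡ 21/27. 27⁻¹ ≡ 38 (mod 41), so λ ≡ 21·38 ≡ 19.
  x = λ² - 24 - 24 = 361 - 48 ≡ 26; y = λ·(24 - 26) - 34 ≡ 10. → (26, 10)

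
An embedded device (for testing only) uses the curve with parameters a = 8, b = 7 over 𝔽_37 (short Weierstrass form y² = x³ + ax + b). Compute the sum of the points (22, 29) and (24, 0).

(22, 29) + (24, 0). λ = (0 - 29)/(24 - 22) ≡ 8/2 mod 37. 2⁻¹ ≡ 19 (mod 37), so λ ≡ 4.
  x = λ² - 22 - 24 = 16 - 46 ≡ 7; y = λ·(22 - 7) - 29 ≡ 31. → (7, 31)

(7, 31)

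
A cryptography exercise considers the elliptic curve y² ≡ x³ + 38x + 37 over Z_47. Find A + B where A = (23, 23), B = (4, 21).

(23, 23) + (4, 21). λ = (21 - 23)/(4 - 23) ≡ 45/28 mod 47. 28⁻¹ ≡ 42 (mod 47) since 28·42 = 1176 ≡ 1, so λ ≡ 10.
  x = λ² - 23 - 4 = 100 - 27 ≡ 26; y = λ·(23 - 26) - 23 ≡ 41. → (26, 41)

(26, 41)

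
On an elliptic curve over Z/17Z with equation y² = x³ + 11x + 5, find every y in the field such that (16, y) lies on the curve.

none

x³ + 11x + 5 = 4277 ≡ 10 (mod 17).
10 is a non-residue mod 17; no y exists.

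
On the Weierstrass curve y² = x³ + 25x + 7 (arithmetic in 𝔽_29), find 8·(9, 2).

(1, 2)

Write P = (9, 2).
Repeated addition: build up to 8P.
2P: tangent at (9, 2): λ = (3·9² + 25)/(2·2) ≡ 7/4. 4⁻¹ ≡ 22 (mod 29) since 4·22 = 88 ≡ 1, so λ ≡ 7·22 ≡ 9.
  x = λ² - 9 - 9 = 81 - 18 ≡ 5; y = λ·(9 - 5) - 2 ≡ 5. → (5, 5)
3P: (5, 5) + (9, 2). λ = (2 - 5)/(9 - 5) ≡ 26/4 mod 29. 4⁻¹ ≡ 22 (mod 29), so λ ≡ 21.
  x = λ² - 5 - 9 = 441 - 14 ≡ 21; y = λ·(5 - 21) - 5 ≡ 7. → (21, 7)
4P: (21, 7) + (9, 2). λ = (2 - 7)/(9 - 21) ≡ 24/17 mod 29. 17⁻¹ ≡ 12 (mod 29), so λ ≡ 27.
  x = λ² - 21 - 9 = 729 - 30 ≡ 3; y = λ·(21 - 3) - 7 ≡ 15. → (3, 15)
5P: (3, 15) + (9, 2). λ = (2 - 15)/(9 - 3) ≡ 16/6 mod 29. 6⁻¹ ≡ 5 (mod 29), so λ ≡ 22.
  x = λ² - 3 - 9 = 484 - 12 ≡ 8; y = λ·(3 - 8) - 15 ≡ 20. → (8, 20)
6P: (8, 20) + (9, 2). λ = (2 - 20)/(9 - 8) ≡ 11/1 mod 29. 1⁻¹ ≡ 1 (mod 29), so λ ≡ 11.
  x = λ² - 8 - 9 = 121 - 17 ≡ 17; y = λ·(8 - 17) - 20 ≡ 26. → (17, 26)
7P: (17, 26) + (9, 2). λ = (2 - 26)/(9 - 17) ≡ 5/21 mod 29. 21⁻¹ ≡ 18 (mod 29), so λ ≡ 3.
  x = λ² - 17 - 9 = 9 - 26 ≡ 12; y = λ·(17 - 12) - 26 ≡ 18. → (12, 18)
8P: (12, 18) + (9, 2). λ = (2 - 18)/(9 - 12) ≡ 13/26 mod 29. 26⁻¹ ≡ 19 (mod 29), so λ ≡ 15.
  x = λ² - 12 - 9 = 225 - 21 ≡ 1; y = λ·(12 - 1) - 18 ≡ 2. → (1, 2)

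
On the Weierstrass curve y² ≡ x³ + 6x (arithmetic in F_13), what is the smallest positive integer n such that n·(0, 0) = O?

2P: (0, 0) + (0, 0): same x and y₁ ≡ -y₂, so the sum is O.
2P = O, so the order is 2.

2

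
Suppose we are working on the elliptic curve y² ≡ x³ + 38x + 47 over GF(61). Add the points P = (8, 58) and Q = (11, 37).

(30, 35)

(8, 58) + (11, 37). λ = (37 - 58)/(11 - 8) ≡ 40/3 mod 61. 3⁻¹ ≡ 41 (mod 61) since 3·41 = 123 ≡ 1, so λ ≡ 54.
  x = λ² - 8 - 11 = 2916 - 19 ≡ 30; y = λ·(8 - 30) - 58 ≡ 35. → (30, 35)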